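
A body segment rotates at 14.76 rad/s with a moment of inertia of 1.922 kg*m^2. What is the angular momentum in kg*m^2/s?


L = I * omega
L = 1.922 * 14.76
L = 28.3687


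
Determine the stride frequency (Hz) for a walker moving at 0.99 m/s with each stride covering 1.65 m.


f = v / stride_length
f = 0.99 / 1.65
f = 0.6000


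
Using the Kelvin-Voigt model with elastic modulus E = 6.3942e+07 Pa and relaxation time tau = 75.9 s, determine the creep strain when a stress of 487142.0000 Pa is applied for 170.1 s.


epsilon(t) = (sigma/E) * (1 - exp(-t/tau))
sigma/E = 487142.0000 / 6.3942e+07 = 0.0076
exp(-t/tau) = exp(-170.1 / 75.9) = 0.1063
epsilon = 0.0076 * (1 - 0.1063)
epsilon = 0.0068


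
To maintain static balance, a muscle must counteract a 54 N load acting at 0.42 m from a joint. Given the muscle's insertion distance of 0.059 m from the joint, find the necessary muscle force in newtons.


F_muscle = W * d_load / d_muscle
F_muscle = 54 * 0.42 / 0.059
Numerator = 22.6800
F_muscle = 384.4068


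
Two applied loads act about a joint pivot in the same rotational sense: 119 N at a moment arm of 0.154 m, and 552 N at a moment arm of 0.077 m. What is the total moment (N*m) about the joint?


M = F1 * d1 + F2 * d2
M = 119 * 0.154 + 552 * 0.077
M = 18.3260 + 42.5040
M = 60.8300


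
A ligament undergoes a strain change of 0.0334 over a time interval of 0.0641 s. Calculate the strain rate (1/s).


strain_rate = delta_strain / delta_t
strain_rate = 0.0334 / 0.0641
strain_rate = 0.5211


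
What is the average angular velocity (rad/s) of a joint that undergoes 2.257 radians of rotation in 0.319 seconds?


omega = delta_theta / delta_t
omega = 2.257 / 0.319
omega = 7.0752


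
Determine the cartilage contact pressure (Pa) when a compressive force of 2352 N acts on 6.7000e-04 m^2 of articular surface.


P = F / A
P = 2352 / 6.7000e-04
P = 3.5104e+06


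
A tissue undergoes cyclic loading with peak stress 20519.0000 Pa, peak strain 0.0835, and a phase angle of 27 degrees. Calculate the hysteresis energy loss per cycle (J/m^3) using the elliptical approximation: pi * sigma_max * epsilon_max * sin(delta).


E_loss = pi * sigma_max * epsilon_max * sin(delta)
delta = 27 deg = 0.4712 rad
sin(delta) = 0.4540
E_loss = pi * 20519.0000 * 0.0835 * 0.4540
E_loss = 2443.6517


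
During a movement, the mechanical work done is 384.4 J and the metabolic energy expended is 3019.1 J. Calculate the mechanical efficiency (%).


eta = (W_mech / E_meta) * 100
eta = (384.4 / 3019.1) * 100
ratio = 0.1273
eta = 12.7323


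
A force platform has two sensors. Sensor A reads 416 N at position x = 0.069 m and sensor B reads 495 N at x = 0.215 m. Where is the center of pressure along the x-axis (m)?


COP_x = (F1*x1 + F2*x2) / (F1 + F2)
COP_x = (416*0.069 + 495*0.215) / (416 + 495)
Numerator = 135.1290
Denominator = 911
COP_x = 0.1483


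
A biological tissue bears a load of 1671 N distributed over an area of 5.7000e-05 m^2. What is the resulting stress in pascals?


stress = F / A
stress = 1671 / 5.7000e-05
stress = 2.9316e+07


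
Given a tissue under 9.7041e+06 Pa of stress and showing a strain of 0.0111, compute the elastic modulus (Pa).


E = stress / strain
E = 9.7041e+06 / 0.0111
E = 8.7424e+08


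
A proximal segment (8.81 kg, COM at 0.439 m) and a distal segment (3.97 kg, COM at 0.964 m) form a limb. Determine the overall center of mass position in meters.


COM = (m1*x1 + m2*x2) / (m1 + m2)
COM = (8.81*0.439 + 3.97*0.964) / (8.81 + 3.97)
Numerator = 7.6947
Denominator = 12.7800
COM = 0.6021


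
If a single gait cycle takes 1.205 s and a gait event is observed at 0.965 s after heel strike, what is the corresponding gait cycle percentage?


pct = (event_time / cycle_time) * 100
pct = (0.965 / 1.205) * 100
ratio = 0.8008
pct = 80.0830


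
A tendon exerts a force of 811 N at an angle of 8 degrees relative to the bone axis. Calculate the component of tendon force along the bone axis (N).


F_eff = F_tendon * cos(theta)
theta = 8 deg = 0.1396 rad
cos(theta) = 0.9903
F_eff = 811 * 0.9903
F_eff = 803.1074


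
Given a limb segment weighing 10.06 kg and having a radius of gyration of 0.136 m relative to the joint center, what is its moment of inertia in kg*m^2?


I = m * k^2
I = 10.06 * 0.136^2
k^2 = 0.0185
I = 0.1861


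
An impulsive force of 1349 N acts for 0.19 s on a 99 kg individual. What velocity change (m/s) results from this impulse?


J = F * dt = 1349 * 0.19 = 256.3100 N*s
delta_v = J / m
delta_v = 256.3100 / 99
delta_v = 2.5890


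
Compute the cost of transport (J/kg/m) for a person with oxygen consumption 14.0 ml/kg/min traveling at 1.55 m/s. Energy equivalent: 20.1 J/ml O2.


Power per kg = VO2 * 20.1 / 60
Power per kg = 14.0 * 20.1 / 60 = 4.6900 W/kg
Cost = power_per_kg / speed
Cost = 4.6900 / 1.55
Cost = 3.0258


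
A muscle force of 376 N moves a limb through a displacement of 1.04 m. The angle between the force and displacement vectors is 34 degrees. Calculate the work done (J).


W = F * d * cos(theta)
theta = 34 deg = 0.5934 rad
cos(theta) = 0.8290
W = 376 * 1.04 * 0.8290
W = 324.1869


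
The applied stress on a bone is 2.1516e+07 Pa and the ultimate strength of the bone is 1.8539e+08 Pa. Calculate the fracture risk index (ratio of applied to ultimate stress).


FRI = applied / ultimate
FRI = 2.1516e+07 / 1.8539e+08
FRI = 0.1161


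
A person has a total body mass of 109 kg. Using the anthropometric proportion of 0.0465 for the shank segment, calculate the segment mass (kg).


m_segment = body_mass * fraction
m_segment = 109 * 0.0465
m_segment = 5.0685


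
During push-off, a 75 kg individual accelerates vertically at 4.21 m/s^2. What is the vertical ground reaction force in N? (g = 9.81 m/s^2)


GRF = m * (g + a)
GRF = 75 * (9.81 + 4.21)
GRF = 75 * 14.0200
GRF = 1051.5000


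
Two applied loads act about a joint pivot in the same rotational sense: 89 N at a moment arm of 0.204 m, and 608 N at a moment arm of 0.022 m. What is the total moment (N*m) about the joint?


M = F1 * d1 + F2 * d2
M = 89 * 0.204 + 608 * 0.022
M = 18.1560 + 13.3760
M = 31.5320


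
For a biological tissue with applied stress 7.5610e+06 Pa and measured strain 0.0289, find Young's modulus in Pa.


E = stress / strain
E = 7.5610e+06 / 0.0289
E = 2.6163e+08


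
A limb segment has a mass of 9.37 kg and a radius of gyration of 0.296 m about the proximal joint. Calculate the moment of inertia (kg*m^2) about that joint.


I = m * k^2
I = 9.37 * 0.296^2
k^2 = 0.0876
I = 0.8210


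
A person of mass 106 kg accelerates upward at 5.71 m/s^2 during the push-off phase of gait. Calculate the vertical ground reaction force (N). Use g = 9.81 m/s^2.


GRF = m * (g + a)
GRF = 106 * (9.81 + 5.71)
GRF = 106 * 15.5200
GRF = 1645.1200


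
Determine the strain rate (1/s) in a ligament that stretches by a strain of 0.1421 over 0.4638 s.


strain_rate = delta_strain / delta_t
strain_rate = 0.1421 / 0.4638
strain_rate = 0.3064


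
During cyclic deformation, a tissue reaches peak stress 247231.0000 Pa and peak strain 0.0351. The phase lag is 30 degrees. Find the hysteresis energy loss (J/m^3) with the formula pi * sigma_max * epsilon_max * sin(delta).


E_loss = pi * sigma_max * epsilon_max * sin(delta)
delta = 30 deg = 0.5236 rad
sin(delta) = 0.5000
E_loss = pi * 247231.0000 * 0.0351 * 0.5000
E_loss = 13631.0691


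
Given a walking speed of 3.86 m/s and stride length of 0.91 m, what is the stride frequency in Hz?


f = v / stride_length
f = 3.86 / 0.91
f = 4.2418


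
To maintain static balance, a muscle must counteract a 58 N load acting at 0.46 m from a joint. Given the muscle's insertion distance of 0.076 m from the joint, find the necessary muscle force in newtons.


F_muscle = W * d_load / d_muscle
F_muscle = 58 * 0.46 / 0.076
Numerator = 26.6800
F_muscle = 351.0526


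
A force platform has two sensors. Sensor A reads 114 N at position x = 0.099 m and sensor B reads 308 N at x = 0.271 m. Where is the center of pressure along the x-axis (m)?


COP_x = (F1*x1 + F2*x2) / (F1 + F2)
COP_x = (114*0.099 + 308*0.271) / (114 + 308)
Numerator = 94.7540
Denominator = 422
COP_x = 0.2245


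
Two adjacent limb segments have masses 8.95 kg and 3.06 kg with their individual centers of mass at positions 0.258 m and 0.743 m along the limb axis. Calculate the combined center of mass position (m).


COM = (m1*x1 + m2*x2) / (m1 + m2)
COM = (8.95*0.258 + 3.06*0.743) / (8.95 + 3.06)
Numerator = 4.5827
Denominator = 12.0100
COM = 0.3816


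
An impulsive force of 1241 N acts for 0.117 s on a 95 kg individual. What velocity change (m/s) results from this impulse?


J = F * dt = 1241 * 0.117 = 145.1970 N*s
delta_v = J / m
delta_v = 145.1970 / 95
delta_v = 1.5284


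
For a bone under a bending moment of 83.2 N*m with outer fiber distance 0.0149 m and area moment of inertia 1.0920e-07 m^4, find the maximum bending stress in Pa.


sigma = M * c / I
sigma = 83.2 * 0.0149 / 1.0920e-07
M * c = 1.2397
sigma = 1.1352e+07


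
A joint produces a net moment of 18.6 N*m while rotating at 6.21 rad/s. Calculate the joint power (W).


P = M * omega
P = 18.6 * 6.21
P = 115.5060


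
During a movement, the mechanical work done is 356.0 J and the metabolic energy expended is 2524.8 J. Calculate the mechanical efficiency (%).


eta = (W_mech / E_meta) * 100
eta = (356.0 / 2524.8) * 100
ratio = 0.1410
eta = 14.1001


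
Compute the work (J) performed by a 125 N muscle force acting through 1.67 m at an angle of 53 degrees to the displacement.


W = F * d * cos(theta)
theta = 53 deg = 0.9250 rad
cos(theta) = 0.6018
W = 125 * 1.67 * 0.6018
W = 125.6289


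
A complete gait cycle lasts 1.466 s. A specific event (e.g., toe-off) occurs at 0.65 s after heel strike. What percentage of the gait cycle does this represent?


pct = (event_time / cycle_time) * 100
pct = (0.65 / 1.466) * 100
ratio = 0.4434
pct = 44.3383


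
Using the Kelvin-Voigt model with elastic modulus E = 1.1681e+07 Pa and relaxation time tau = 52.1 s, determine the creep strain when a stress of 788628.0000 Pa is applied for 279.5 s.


epsilon(t) = (sigma/E) * (1 - exp(-t/tau))
sigma/E = 788628.0000 / 1.1681e+07 = 0.0675
exp(-t/tau) = exp(-279.5 / 52.1) = 0.0047
epsilon = 0.0675 * (1 - 0.0047)
epsilon = 0.0672


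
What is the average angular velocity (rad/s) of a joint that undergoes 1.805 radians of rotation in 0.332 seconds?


omega = delta_theta / delta_t
omega = 1.805 / 0.332
omega = 5.4367


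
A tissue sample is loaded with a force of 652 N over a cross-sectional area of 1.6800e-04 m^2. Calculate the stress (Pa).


stress = F / A
stress = 652 / 1.6800e-04
stress = 3.8810e+06


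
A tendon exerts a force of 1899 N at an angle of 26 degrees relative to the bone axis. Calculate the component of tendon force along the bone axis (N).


F_eff = F_tendon * cos(theta)
theta = 26 deg = 0.4538 rad
cos(theta) = 0.8988
F_eff = 1899 * 0.8988
F_eff = 1706.8099


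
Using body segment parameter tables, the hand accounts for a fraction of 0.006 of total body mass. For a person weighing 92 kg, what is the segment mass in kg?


m_segment = body_mass * fraction
m_segment = 92 * 0.006
m_segment = 0.5520


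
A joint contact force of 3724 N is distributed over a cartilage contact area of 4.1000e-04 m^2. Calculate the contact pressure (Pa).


P = F / A
P = 3724 / 4.1000e-04
P = 9.0829e+06


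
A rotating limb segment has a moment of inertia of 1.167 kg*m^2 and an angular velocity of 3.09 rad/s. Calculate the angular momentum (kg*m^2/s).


L = I * omega
L = 1.167 * 3.09
L = 3.6060


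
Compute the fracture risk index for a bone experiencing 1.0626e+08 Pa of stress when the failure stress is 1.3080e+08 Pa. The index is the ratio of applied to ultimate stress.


FRI = applied / ultimate
FRI = 1.0626e+08 / 1.3080e+08
FRI = 0.8124


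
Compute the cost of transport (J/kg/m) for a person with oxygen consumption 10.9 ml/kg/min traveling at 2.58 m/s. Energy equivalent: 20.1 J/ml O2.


Power per kg = VO2 * 20.1 / 60
Power per kg = 10.9 * 20.1 / 60 = 3.6515 W/kg
Cost = power_per_kg / speed
Cost = 3.6515 / 2.58
Cost = 1.4153


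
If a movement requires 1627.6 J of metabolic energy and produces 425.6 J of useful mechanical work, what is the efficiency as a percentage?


eta = (W_mech / E_meta) * 100
eta = (425.6 / 1627.6) * 100
ratio = 0.2615
eta = 26.1489


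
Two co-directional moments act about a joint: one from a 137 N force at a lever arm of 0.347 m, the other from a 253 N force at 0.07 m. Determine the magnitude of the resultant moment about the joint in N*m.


M = F1 * d1 + F2 * d2
M = 137 * 0.347 + 253 * 0.07
M = 47.5390 + 17.7100
M = 65.2490


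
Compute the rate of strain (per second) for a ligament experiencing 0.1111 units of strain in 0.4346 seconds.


strain_rate = delta_strain / delta_t
strain_rate = 0.1111 / 0.4346
strain_rate = 0.2556


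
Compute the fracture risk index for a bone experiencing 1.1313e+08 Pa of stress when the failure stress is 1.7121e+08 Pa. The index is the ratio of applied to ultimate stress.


FRI = applied / ultimate
FRI = 1.1313e+08 / 1.7121e+08
FRI = 0.6608


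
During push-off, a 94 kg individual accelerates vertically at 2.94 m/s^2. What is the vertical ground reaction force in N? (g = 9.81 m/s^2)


GRF = m * (g + a)
GRF = 94 * (9.81 + 2.94)
GRF = 94 * 12.7500
GRF = 1198.5000


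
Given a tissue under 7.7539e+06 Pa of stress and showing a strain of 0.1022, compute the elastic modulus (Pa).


E = stress / strain
E = 7.7539e+06 / 0.1022
E = 7.5870e+07


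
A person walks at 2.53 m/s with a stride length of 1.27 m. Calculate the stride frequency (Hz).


f = v / stride_length
f = 2.53 / 1.27
f = 1.9921


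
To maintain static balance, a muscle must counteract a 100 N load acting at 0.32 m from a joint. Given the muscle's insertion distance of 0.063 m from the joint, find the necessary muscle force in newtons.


F_muscle = W * d_load / d_muscle
F_muscle = 100 * 0.32 / 0.063
Numerator = 32.0000
F_muscle = 507.9365


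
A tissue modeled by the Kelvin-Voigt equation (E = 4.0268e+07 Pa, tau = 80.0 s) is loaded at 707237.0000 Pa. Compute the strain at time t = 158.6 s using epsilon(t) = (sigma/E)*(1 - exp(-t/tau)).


epsilon(t) = (sigma/E) * (1 - exp(-t/tau))
sigma/E = 707237.0000 / 4.0268e+07 = 0.0176
exp(-t/tau) = exp(-158.6 / 80.0) = 0.1377
epsilon = 0.0176 * (1 - 0.1377)
epsilon = 0.0151


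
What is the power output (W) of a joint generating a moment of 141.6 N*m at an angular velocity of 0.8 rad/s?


P = M * omega
P = 141.6 * 0.8
P = 113.2800


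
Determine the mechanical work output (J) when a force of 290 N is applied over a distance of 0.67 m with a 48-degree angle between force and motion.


W = F * d * cos(theta)
theta = 48 deg = 0.8378 rad
cos(theta) = 0.6691
W = 290 * 0.67 * 0.6691
W = 130.0121


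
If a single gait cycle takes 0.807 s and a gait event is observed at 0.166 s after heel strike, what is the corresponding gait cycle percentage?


pct = (event_time / cycle_time) * 100
pct = (0.166 / 0.807) * 100
ratio = 0.2057
pct = 20.5700


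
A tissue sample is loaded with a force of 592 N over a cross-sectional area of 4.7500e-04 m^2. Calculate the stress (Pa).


stress = F / A
stress = 592 / 4.7500e-04
stress = 1.2463e+06


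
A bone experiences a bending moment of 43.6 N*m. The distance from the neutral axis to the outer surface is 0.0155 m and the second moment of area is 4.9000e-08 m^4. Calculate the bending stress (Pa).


sigma = M * c / I
sigma = 43.6 * 0.0155 / 4.9000e-08
M * c = 0.6758
sigma = 1.3792e+07


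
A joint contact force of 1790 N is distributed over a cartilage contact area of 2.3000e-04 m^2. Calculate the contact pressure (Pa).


P = F / A
P = 1790 / 2.3000e-04
P = 7.7826e+06


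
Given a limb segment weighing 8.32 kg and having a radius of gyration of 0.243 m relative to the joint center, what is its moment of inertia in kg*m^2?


I = m * k^2
I = 8.32 * 0.243^2
k^2 = 0.0590
I = 0.4913


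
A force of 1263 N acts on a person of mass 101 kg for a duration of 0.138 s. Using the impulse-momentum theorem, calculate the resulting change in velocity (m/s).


J = F * dt = 1263 * 0.138 = 174.2940 N*s
delta_v = J / m
delta_v = 174.2940 / 101
delta_v = 1.7257


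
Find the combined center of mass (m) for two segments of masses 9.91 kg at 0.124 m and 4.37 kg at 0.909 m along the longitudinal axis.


COM = (m1*x1 + m2*x2) / (m1 + m2)
COM = (9.91*0.124 + 4.37*0.909) / (9.91 + 4.37)
Numerator = 5.2012
Denominator = 14.2800
COM = 0.3642


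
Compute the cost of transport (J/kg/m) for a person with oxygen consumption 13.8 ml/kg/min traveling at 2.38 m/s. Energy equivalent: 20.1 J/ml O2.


Power per kg = VO2 * 20.1 / 60
Power per kg = 13.8 * 20.1 / 60 = 4.6230 W/kg
Cost = power_per_kg / speed
Cost = 4.6230 / 2.38
Cost = 1.9424


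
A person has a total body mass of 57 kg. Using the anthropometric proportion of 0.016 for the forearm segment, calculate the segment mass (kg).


m_segment = body_mass * fraction
m_segment = 57 * 0.016
m_segment = 0.9120


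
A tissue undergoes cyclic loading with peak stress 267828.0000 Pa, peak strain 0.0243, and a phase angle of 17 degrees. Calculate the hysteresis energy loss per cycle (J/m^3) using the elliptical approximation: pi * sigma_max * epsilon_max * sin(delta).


E_loss = pi * sigma_max * epsilon_max * sin(delta)
delta = 17 deg = 0.2967 rad
sin(delta) = 0.2924
E_loss = pi * 267828.0000 * 0.0243 * 0.2924
E_loss = 5977.8837


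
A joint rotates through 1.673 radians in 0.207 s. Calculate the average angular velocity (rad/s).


omega = delta_theta / delta_t
omega = 1.673 / 0.207
omega = 8.0821


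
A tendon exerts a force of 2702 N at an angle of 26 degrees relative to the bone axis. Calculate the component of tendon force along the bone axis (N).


F_eff = F_tendon * cos(theta)
theta = 26 deg = 0.4538 rad
cos(theta) = 0.8988
F_eff = 2702 * 0.8988
F_eff = 2428.5415


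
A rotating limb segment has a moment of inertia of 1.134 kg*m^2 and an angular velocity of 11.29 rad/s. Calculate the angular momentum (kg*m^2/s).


L = I * omega
L = 1.134 * 11.29
L = 12.8029


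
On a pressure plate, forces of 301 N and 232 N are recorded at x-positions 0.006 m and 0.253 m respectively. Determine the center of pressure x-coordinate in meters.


COP_x = (F1*x1 + F2*x2) / (F1 + F2)
COP_x = (301*0.006 + 232*0.253) / (301 + 232)
Numerator = 60.5020
Denominator = 533
COP_x = 0.1135


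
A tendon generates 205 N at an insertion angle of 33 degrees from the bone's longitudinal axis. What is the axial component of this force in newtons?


F_eff = F_tendon * cos(theta)
theta = 33 deg = 0.5760 rad
cos(theta) = 0.8387
F_eff = 205 * 0.8387
F_eff = 171.9275


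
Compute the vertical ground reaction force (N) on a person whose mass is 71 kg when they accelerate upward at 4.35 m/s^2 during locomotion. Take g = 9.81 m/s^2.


GRF = m * (g + a)
GRF = 71 * (9.81 + 4.35)
GRF = 71 * 14.1600
GRF = 1005.3600


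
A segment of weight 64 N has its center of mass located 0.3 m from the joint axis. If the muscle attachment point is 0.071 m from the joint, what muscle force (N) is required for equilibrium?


F_muscle = W * d_load / d_muscle
F_muscle = 64 * 0.3 / 0.071
Numerator = 19.2000
F_muscle = 270.4225


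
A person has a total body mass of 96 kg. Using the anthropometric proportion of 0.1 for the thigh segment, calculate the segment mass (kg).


m_segment = body_mass * fraction
m_segment = 96 * 0.1
m_segment = 9.6000


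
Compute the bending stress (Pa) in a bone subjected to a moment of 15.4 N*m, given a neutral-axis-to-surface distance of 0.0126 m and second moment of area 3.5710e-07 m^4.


sigma = M * c / I
sigma = 15.4 * 0.0126 / 3.5710e-07
M * c = 0.1940
sigma = 543377.2053


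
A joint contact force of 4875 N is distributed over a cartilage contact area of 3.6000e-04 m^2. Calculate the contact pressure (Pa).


P = F / A
P = 4875 / 3.6000e-04
P = 1.3542e+07


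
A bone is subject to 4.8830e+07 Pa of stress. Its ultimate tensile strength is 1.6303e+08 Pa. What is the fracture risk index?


FRI = applied / ultimate
FRI = 4.8830e+07 / 1.6303e+08
FRI = 0.2995


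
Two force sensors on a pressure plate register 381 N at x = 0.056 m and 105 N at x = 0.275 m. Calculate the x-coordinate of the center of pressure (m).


COP_x = (F1*x1 + F2*x2) / (F1 + F2)
COP_x = (381*0.056 + 105*0.275) / (381 + 105)
Numerator = 50.2110
Denominator = 486
COP_x = 0.1033


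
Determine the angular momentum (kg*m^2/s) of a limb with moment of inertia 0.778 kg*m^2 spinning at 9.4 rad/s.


L = I * omega
L = 0.778 * 9.4
L = 7.3132


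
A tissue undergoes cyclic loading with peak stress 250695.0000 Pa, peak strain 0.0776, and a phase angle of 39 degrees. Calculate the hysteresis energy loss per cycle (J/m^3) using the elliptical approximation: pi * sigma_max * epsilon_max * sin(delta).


E_loss = pi * sigma_max * epsilon_max * sin(delta)
delta = 39 deg = 0.6807 rad
sin(delta) = 0.6293
E_loss = pi * 250695.0000 * 0.0776 * 0.6293
E_loss = 38461.7526


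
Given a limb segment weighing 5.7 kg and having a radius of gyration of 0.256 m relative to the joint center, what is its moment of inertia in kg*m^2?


I = m * k^2
I = 5.7 * 0.256^2
k^2 = 0.0655
I = 0.3736


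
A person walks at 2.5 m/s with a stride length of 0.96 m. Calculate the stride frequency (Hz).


f = v / stride_length
f = 2.5 / 0.96
f = 2.6042


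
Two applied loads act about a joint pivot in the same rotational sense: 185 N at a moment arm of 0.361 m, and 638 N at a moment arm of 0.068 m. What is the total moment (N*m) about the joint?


M = F1 * d1 + F2 * d2
M = 185 * 0.361 + 638 * 0.068
M = 66.7850 + 43.3840
M = 110.1690


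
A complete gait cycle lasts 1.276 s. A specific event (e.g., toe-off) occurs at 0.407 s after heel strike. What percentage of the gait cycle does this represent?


pct = (event_time / cycle_time) * 100
pct = (0.407 / 1.276) * 100
ratio = 0.3190
pct = 31.8966


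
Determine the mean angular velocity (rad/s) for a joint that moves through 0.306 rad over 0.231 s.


omega = delta_theta / delta_t
omega = 0.306 / 0.231
omega = 1.3247


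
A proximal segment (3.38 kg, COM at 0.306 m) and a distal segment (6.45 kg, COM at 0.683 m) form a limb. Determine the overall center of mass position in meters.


COM = (m1*x1 + m2*x2) / (m1 + m2)
COM = (3.38*0.306 + 6.45*0.683) / (3.38 + 6.45)
Numerator = 5.4396
Denominator = 9.8300
COM = 0.5534


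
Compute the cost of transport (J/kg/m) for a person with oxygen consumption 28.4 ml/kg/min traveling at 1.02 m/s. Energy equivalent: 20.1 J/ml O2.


Power per kg = VO2 * 20.1 / 60
Power per kg = 28.4 * 20.1 / 60 = 9.5140 W/kg
Cost = power_per_kg / speed
Cost = 9.5140 / 1.02
Cost = 9.3275


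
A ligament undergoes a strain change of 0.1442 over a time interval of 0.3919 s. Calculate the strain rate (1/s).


strain_rate = delta_strain / delta_t
strain_rate = 0.1442 / 0.3919
strain_rate = 0.3680


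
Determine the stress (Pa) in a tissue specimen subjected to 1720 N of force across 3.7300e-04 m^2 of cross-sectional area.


stress = F / A
stress = 1720 / 3.7300e-04
stress = 4.6113e+06


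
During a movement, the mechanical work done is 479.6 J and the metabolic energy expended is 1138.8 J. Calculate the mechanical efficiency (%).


eta = (W_mech / E_meta) * 100
eta = (479.6 / 1138.8) * 100
ratio = 0.4211
eta = 42.1145


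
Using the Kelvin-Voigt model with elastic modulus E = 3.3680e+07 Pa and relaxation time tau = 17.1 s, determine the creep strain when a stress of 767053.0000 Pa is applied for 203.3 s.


epsilon(t) = (sigma/E) * (1 - exp(-t/tau))
sigma/E = 767053.0000 / 3.3680e+07 = 0.0228
exp(-t/tau) = exp(-203.3 / 17.1) = 6.8663e-06
epsilon = 0.0228 * (1 - 6.8663e-06)
epsilon = 0.0228


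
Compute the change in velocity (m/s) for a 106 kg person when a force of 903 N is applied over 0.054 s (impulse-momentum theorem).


J = F * dt = 903 * 0.054 = 48.7620 N*s
delta_v = J / m
delta_v = 48.7620 / 106
delta_v = 0.4600


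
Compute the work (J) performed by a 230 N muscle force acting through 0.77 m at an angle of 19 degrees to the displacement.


W = F * d * cos(theta)
theta = 19 deg = 0.3316 rad
cos(theta) = 0.9455
W = 230 * 0.77 * 0.9455
W = 167.4513


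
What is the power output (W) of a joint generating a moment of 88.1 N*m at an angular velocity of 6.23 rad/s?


P = M * omega
P = 88.1 * 6.23
P = 548.8630


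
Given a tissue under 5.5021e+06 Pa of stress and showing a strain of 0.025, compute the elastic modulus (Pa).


E = stress / strain
E = 5.5021e+06 / 0.025
E = 2.2008e+08


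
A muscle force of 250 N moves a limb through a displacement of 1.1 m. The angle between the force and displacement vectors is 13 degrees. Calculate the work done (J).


W = F * d * cos(theta)
theta = 13 deg = 0.2269 rad
cos(theta) = 0.9744
W = 250 * 1.1 * 0.9744
W = 267.9518


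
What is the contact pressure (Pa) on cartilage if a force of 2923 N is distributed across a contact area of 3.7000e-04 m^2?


P = F / A
P = 2923 / 3.7000e-04
P = 7.9000e+06


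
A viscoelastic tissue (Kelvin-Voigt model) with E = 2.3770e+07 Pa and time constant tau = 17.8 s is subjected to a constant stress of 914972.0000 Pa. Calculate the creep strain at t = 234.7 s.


epsilon(t) = (sigma/E) * (1 - exp(-t/tau))
sigma/E = 914972.0000 / 2.3770e+07 = 0.0385
exp(-t/tau) = exp(-234.7 / 17.8) = 1.8778e-06
epsilon = 0.0385 * (1 - 1.8778e-06)
epsilon = 0.0385


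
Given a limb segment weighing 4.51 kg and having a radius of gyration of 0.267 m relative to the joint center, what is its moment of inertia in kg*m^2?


I = m * k^2
I = 4.51 * 0.267^2
k^2 = 0.0713
I = 0.3215


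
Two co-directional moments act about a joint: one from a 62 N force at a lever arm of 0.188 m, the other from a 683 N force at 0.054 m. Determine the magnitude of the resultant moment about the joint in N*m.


M = F1 * d1 + F2 * d2
M = 62 * 0.188 + 683 * 0.054
M = 11.6560 + 36.8820
M = 48.5380


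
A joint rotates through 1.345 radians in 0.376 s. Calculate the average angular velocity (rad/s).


omega = delta_theta / delta_t
omega = 1.345 / 0.376
omega = 3.5771


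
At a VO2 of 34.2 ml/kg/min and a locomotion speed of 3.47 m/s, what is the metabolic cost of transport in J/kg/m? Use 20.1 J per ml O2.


Power per kg = VO2 * 20.1 / 60
Power per kg = 34.2 * 20.1 / 60 = 11.4570 W/kg
Cost = power_per_kg / speed
Cost = 11.4570 / 3.47
Cost = 3.3017


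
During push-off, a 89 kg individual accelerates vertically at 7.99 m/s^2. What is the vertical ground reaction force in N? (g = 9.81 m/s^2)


GRF = m * (g + a)
GRF = 89 * (9.81 + 7.99)
GRF = 89 * 17.8000
GRF = 1584.2000


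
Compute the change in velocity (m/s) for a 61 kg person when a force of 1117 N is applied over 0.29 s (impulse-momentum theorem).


J = F * dt = 1117 * 0.29 = 323.9300 N*s
delta_v = J / m
delta_v = 323.9300 / 61
delta_v = 5.3103


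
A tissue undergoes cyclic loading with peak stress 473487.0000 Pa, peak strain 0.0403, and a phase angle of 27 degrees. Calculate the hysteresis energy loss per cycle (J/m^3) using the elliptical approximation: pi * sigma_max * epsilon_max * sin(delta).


E_loss = pi * sigma_max * epsilon_max * sin(delta)
delta = 27 deg = 0.4712 rad
sin(delta) = 0.4540
E_loss = pi * 473487.0000 * 0.0403 * 0.4540
E_loss = 27215.0880


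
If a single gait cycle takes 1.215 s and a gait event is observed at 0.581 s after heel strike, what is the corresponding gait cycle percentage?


pct = (event_time / cycle_time) * 100
pct = (0.581 / 1.215) * 100
ratio = 0.4782
pct = 47.8189


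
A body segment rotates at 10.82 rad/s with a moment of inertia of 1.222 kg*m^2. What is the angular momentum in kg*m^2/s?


L = I * omega
L = 1.222 * 10.82
L = 13.2220


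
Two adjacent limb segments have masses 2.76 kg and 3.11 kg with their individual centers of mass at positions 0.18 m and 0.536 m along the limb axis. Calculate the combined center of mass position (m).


COM = (m1*x1 + m2*x2) / (m1 + m2)
COM = (2.76*0.18 + 3.11*0.536) / (2.76 + 3.11)
Numerator = 2.1638
Denominator = 5.8700
COM = 0.3686


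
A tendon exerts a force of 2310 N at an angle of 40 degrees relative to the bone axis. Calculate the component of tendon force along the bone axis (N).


F_eff = F_tendon * cos(theta)
theta = 40 deg = 0.6981 rad
cos(theta) = 0.7660
F_eff = 2310 * 0.7660
F_eff = 1769.5627


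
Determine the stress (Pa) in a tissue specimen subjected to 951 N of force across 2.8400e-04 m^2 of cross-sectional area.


stress = F / A
stress = 951 / 2.8400e-04
stress = 3.3486e+06


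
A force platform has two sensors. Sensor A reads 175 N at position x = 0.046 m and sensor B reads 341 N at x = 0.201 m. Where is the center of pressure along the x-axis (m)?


COP_x = (F1*x1 + F2*x2) / (F1 + F2)
COP_x = (175*0.046 + 341*0.201) / (175 + 341)
Numerator = 76.5910
Denominator = 516
COP_x = 0.1484


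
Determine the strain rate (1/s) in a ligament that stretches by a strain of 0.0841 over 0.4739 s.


strain_rate = delta_strain / delta_t
strain_rate = 0.0841 / 0.4739
strain_rate = 0.1775


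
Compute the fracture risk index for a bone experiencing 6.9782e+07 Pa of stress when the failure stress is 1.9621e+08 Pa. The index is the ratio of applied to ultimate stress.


FRI = applied / ultimate
FRI = 6.9782e+07 / 1.9621e+08
FRI = 0.3556


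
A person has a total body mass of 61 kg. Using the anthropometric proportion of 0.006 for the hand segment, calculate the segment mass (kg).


m_segment = body_mass * fraction
m_segment = 61 * 0.006
m_segment = 0.3660


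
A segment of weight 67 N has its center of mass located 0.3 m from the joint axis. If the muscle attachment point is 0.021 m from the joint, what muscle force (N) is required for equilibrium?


F_muscle = W * d_load / d_muscle
F_muscle = 67 * 0.3 / 0.021
Numerator = 20.1000
F_muscle = 957.1429


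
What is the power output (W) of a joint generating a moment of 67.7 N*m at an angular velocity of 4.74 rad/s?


P = M * omega
P = 67.7 * 4.74
P = 320.8980


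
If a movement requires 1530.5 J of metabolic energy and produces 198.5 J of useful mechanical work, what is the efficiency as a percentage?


eta = (W_mech / E_meta) * 100
eta = (198.5 / 1530.5) * 100
ratio = 0.1297
eta = 12.9696


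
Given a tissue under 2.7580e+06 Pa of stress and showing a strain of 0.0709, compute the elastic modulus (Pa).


E = stress / strain
E = 2.7580e+06 / 0.0709
E = 3.8900e+07


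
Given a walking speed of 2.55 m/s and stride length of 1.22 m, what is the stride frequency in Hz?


f = v / stride_length
f = 2.55 / 1.22
f = 2.0902


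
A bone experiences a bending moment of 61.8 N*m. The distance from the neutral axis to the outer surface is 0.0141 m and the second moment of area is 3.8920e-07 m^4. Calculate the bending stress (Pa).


sigma = M * c / I
sigma = 61.8 * 0.0141 / 3.8920e-07
M * c = 0.8714
sigma = 2.2389e+06


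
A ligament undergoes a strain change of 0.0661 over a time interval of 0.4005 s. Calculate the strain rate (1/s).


strain_rate = delta_strain / delta_t
strain_rate = 0.0661 / 0.4005
strain_rate = 0.1650


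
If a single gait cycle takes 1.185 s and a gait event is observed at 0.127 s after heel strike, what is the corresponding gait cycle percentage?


pct = (event_time / cycle_time) * 100
pct = (0.127 / 1.185) * 100
ratio = 0.1072
pct = 10.7173


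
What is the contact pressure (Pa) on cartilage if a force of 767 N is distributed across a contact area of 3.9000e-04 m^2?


P = F / A
P = 767 / 3.9000e-04
P = 1.9667e+06


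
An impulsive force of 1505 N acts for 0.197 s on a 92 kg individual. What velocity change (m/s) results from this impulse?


J = F * dt = 1505 * 0.197 = 296.4850 N*s
delta_v = J / m
delta_v = 296.4850 / 92
delta_v = 3.2227


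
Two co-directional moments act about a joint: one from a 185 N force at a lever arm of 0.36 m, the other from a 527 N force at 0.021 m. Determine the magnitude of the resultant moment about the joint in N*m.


M = F1 * d1 + F2 * d2
M = 185 * 0.36 + 527 * 0.021
M = 66.6000 + 11.0670
M = 77.6670


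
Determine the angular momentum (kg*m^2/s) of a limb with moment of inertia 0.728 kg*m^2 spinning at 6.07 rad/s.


L = I * omega
L = 0.728 * 6.07
L = 4.4190


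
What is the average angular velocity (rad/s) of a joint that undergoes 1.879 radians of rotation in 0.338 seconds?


omega = delta_theta / delta_t
omega = 1.879 / 0.338
omega = 5.5592


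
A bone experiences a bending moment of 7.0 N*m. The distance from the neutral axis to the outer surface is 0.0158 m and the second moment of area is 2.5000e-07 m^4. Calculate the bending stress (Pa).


sigma = M * c / I
sigma = 7.0 * 0.0158 / 2.5000e-07
M * c = 0.1106
sigma = 442400.0000


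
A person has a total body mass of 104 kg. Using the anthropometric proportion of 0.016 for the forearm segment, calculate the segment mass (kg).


m_segment = body_mass * fraction
m_segment = 104 * 0.016
m_segment = 1.6640


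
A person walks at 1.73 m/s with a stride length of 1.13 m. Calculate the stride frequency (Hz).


f = v / stride_length
f = 1.73 / 1.13
f = 1.5310


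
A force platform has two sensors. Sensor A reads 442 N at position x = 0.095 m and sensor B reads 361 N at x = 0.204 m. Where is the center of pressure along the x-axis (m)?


COP_x = (F1*x1 + F2*x2) / (F1 + F2)
COP_x = (442*0.095 + 361*0.204) / (442 + 361)
Numerator = 115.6340
Denominator = 803
COP_x = 0.1440


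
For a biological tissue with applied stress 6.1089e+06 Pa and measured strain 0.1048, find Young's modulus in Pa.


E = stress / strain
E = 6.1089e+06 / 0.1048
E = 5.8291e+07


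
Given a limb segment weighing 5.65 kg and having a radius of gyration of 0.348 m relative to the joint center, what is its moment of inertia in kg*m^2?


I = m * k^2
I = 5.65 * 0.348^2
k^2 = 0.1211
I = 0.6842


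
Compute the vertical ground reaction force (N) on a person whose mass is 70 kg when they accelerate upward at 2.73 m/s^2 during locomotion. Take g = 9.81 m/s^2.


GRF = m * (g + a)
GRF = 70 * (9.81 + 2.73)
GRF = 70 * 12.5400
GRF = 877.8000


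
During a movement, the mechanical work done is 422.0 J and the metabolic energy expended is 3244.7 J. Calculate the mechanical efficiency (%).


eta = (W_mech / E_meta) * 100
eta = (422.0 / 3244.7) * 100
ratio = 0.1301
eta = 13.0058


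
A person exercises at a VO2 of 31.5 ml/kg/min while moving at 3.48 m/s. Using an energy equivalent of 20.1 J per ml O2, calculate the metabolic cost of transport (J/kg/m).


Power per kg = VO2 * 20.1 / 60
Power per kg = 31.5 * 20.1 / 60 = 10.5525 W/kg
Cost = power_per_kg / speed
Cost = 10.5525 / 3.48
Cost = 3.0323


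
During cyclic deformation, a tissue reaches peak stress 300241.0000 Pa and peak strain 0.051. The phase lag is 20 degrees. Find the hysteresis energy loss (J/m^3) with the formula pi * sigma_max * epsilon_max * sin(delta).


E_loss = pi * sigma_max * epsilon_max * sin(delta)
delta = 20 deg = 0.3491 rad
sin(delta) = 0.3420
E_loss = pi * 300241.0000 * 0.051 * 0.3420
E_loss = 16452.8725


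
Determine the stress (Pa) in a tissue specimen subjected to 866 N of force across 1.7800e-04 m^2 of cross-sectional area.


stress = F / A
stress = 866 / 1.7800e-04
stress = 4.8652e+06


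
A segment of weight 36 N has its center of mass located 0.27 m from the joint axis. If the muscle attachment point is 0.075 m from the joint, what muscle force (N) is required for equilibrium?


F_muscle = W * d_load / d_muscle
F_muscle = 36 * 0.27 / 0.075
Numerator = 9.7200
F_muscle = 129.6000


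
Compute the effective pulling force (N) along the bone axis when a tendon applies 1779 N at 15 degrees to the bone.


F_eff = F_tendon * cos(theta)
theta = 15 deg = 0.2618 rad
cos(theta) = 0.9659
F_eff = 1779 * 0.9659
F_eff = 1718.3820


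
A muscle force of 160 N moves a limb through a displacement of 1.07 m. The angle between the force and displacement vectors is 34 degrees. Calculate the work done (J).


W = F * d * cos(theta)
theta = 34 deg = 0.5934 rad
cos(theta) = 0.8290
W = 160 * 1.07 * 0.8290
W = 141.9312


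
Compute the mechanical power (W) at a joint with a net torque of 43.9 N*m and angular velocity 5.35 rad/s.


P = M * omega
P = 43.9 * 5.35
P = 234.8650


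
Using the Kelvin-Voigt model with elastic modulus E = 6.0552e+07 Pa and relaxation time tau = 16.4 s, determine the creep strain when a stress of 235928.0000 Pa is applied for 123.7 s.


epsilon(t) = (sigma/E) * (1 - exp(-t/tau))
sigma/E = 235928.0000 / 6.0552e+07 = 0.0039
exp(-t/tau) = exp(-123.7 / 16.4) = 5.2997e-04
epsilon = 0.0039 * (1 - 5.2997e-04)
epsilon = 0.0039


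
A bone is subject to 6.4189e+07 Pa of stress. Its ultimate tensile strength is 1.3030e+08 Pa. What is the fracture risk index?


FRI = applied / ultimate
FRI = 6.4189e+07 / 1.3030e+08
FRI = 0.4926


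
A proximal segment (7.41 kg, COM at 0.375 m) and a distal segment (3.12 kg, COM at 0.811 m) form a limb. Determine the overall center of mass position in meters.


COM = (m1*x1 + m2*x2) / (m1 + m2)
COM = (7.41*0.375 + 3.12*0.811) / (7.41 + 3.12)
Numerator = 5.3091
Denominator = 10.5300
COM = 0.5042


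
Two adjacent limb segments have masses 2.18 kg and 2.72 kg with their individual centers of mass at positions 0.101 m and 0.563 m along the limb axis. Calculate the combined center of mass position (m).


COM = (m1*x1 + m2*x2) / (m1 + m2)
COM = (2.18*0.101 + 2.72*0.563) / (2.18 + 2.72)
Numerator = 1.7515
Denominator = 4.9000
COM = 0.3575


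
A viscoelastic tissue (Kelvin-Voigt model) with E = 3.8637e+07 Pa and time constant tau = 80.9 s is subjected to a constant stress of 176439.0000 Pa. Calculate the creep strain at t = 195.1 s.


epsilon(t) = (sigma/E) * (1 - exp(-t/tau))
sigma/E = 176439.0000 / 3.8637e+07 = 0.0046
exp(-t/tau) = exp(-195.1 / 80.9) = 0.0897
epsilon = 0.0046 * (1 - 0.0897)
epsilon = 0.0042


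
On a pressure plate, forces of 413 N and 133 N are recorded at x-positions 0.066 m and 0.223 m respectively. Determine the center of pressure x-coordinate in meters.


COP_x = (F1*x1 + F2*x2) / (F1 + F2)
COP_x = (413*0.066 + 133*0.223) / (413 + 133)
Numerator = 56.9170
Denominator = 546
COP_x = 0.1042


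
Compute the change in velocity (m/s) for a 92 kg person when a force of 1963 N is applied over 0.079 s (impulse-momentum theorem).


J = F * dt = 1963 * 0.079 = 155.0770 N*s
delta_v = J / m
delta_v = 155.0770 / 92
delta_v = 1.6856


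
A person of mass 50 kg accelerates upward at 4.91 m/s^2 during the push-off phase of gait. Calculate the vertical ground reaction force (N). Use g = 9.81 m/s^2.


GRF = m * (g + a)
GRF = 50 * (9.81 + 4.91)
GRF = 50 * 14.7200
GRF = 736.0000


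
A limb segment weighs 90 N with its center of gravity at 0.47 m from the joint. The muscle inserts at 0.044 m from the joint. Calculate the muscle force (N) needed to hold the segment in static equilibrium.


F_muscle = W * d_load / d_muscle
F_muscle = 90 * 0.47 / 0.044
Numerator = 42.3000
F_muscle = 961.3636


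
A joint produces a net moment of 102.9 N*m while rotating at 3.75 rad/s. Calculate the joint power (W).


P = M * omega
P = 102.9 * 3.75
P = 385.8750


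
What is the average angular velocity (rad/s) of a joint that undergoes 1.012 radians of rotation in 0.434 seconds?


omega = delta_theta / delta_t
omega = 1.012 / 0.434
omega = 2.3318


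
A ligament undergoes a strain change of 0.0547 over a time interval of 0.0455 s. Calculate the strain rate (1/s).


strain_rate = delta_strain / delta_t
strain_rate = 0.0547 / 0.0455
strain_rate = 1.2022
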